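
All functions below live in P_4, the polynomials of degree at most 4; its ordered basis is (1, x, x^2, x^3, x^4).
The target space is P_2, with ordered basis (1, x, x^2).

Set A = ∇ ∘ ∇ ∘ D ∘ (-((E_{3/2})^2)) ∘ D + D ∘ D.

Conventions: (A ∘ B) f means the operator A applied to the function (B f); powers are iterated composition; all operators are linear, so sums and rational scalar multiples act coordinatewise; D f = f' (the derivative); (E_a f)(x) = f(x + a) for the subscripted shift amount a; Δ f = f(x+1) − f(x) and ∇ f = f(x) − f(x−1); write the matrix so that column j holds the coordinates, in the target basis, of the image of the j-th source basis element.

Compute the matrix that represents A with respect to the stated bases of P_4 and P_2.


the matrix is [[0, 0, 2, 0, -24]; [0, 0, 0, 6, 0]; [0, 0, 0, 0, 12]] (rows listed top to bottom)

image of 1: 0
image of x: 0
image of x^2: 2
image of x^3: 6x
image of x^4: 12x^2 - 24
each image's coordinates form column j of the matrix


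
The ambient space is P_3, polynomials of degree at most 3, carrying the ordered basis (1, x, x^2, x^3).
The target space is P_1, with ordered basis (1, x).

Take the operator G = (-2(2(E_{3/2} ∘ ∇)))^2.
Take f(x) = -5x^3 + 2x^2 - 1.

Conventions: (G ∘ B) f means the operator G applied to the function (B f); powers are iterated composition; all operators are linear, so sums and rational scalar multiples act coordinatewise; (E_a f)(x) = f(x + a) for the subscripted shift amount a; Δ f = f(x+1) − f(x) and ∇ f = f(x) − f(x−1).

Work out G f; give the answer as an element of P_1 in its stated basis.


∇ f = -15x^2 + 19x - 7
E_{3/2} ∇ f = -15x^2 - 26x - 49/4
(2(E_{3/2} ∘ ∇)) f = -30x^2 - 52x - 49/2
(-2(2(E_{3/2} ∘ ∇))) f = 60x^2 + 104x + 49
∇ (-2(2(E_{3/2} ∘ ∇))) f = 120x + 44
E_{3/2} ∇ (-2(2(E_{3/2} ∘ ∇))) f = 120x + 224
(2(E_{3/2} ∘ ∇)) (-2(2(E_{3/2} ∘ ∇))) f = 240x + 448
(-2(2(E_{3/2} ∘ ∇))) (-2(2(E_{3/2} ∘ ∇))) f = -480x - 896

g(x) = -480x - 896


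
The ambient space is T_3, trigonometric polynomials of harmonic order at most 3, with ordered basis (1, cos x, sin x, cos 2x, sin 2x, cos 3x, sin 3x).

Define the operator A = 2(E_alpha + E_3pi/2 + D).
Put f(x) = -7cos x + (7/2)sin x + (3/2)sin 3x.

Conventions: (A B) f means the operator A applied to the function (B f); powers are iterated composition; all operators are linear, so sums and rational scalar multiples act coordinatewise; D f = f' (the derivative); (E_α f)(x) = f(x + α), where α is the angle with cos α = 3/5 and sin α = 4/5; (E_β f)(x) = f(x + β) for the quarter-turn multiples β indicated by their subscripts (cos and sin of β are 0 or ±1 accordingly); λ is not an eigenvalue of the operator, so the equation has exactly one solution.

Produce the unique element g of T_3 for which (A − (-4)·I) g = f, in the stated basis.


write g with unknown coordinates in the stated basis and equate coefficients in (A − (-4)·I) g = f
solving from the highest basis element down gives g = -(105/74)cos x + (35/148)sin x - (408/2509)cos 3x + (399/10036)sin 3x
check: A g = -(49/37)cos x + (189/74)sin x + (1632/2509)cos 3x + (6729/5018)sin 3x
so A g − (-4)·g = -7cos x + (7/2)sin x + (3/2)sin 3x = f ✓

g(x) = -(105/74)cos x + (35/148)sin x - (408/2509)cos 3x + (399/10036)sin 3x


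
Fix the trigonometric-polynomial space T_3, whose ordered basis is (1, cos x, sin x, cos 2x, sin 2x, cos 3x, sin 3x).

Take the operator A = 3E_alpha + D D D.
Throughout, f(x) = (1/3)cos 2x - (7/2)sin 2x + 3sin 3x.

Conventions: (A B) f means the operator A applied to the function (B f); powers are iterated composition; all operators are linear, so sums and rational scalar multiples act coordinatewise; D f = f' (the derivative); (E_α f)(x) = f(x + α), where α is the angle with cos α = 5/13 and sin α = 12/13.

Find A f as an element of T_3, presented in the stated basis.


E_alpha f = -(1379/507)cos 2x + (753/338)sin 2x - (2484/2197)cos 3x - (6105/2197)sin 3x
(3E_alpha) f = -(1379/169)cos 2x + (2259/338)sin 2x - (7452/2197)cos 3x - (18315/2197)sin 3x
D f = -7cos 2x - (2/3)sin 2x + 9cos 3x
D D f = -(4/3)cos 2x + 14sin 2x - 27sin 3x
D D D f = 28cos 2x + (8/3)sin 2x - 81cos 3x
(3E_alpha + D D D) f = (3353/169)cos 2x + (9481/1014)sin 2x - (185409/2197)cos 3x - (18315/2197)sin 3x

g(x) = (3353/169)cos 2x + (9481/1014)sin 2x - (185409/2197)cos 3x - (18315/2197)sin 3x


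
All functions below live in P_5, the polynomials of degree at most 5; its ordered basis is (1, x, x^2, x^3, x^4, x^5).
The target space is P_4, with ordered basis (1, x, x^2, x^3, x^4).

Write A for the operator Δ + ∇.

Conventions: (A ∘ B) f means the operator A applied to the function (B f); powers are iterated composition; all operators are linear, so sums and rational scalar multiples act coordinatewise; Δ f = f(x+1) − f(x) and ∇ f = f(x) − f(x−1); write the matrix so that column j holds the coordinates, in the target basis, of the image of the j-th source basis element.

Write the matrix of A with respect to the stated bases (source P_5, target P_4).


image of 1: 0
image of x: 2
image of x^2: 4x
image of x^3: 6x^2 + 2
image of x^4: 8x^3 + 8x
image of x^5: 10x^4 + 20x^2 + 2
each image's coordinates form column j of the matrix

the matrix is [[0, 2, 0, 2, 0, 2]; [0, 0, 4, 0, 8, 0]; [0, 0, 0, 6, 0, 20]; [0, 0, 0, 0, 8, 0]; [0, 0, 0, 0, 0, 10]] (rows listed top to bottom)


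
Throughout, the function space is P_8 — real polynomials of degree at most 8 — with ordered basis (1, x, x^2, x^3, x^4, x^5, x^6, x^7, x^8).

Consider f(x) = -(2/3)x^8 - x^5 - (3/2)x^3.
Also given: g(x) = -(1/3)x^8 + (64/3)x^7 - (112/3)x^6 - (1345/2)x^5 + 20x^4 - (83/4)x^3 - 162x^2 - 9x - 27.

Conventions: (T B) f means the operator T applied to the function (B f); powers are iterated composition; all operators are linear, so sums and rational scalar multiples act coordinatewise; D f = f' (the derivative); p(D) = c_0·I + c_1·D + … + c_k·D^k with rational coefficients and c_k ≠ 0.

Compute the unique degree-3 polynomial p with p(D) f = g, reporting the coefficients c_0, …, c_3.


p(D) = (1/2)·I − 4·D + D^2 + 3·D^3, i.e. c_0 = 1/2, c_1 = -4, c_2 = 1, c_3 = 3

D^0 f = -(2/3)x^8 - x^5 - (3/2)x^3
D^1 f = -(16/3)x^7 - 5x^4 - (9/2)x^2
D^2 f = -(112/3)x^6 - 20x^3 - 9x
D^3 f = -224x^5 - 60x^2 - 9
matching coefficients of g against c_0 f + c_1 Df + … from the top degree down determines the c_i
solution: c_0 = 1/2, c_1 = -4, c_2 = 1, c_3 = 3


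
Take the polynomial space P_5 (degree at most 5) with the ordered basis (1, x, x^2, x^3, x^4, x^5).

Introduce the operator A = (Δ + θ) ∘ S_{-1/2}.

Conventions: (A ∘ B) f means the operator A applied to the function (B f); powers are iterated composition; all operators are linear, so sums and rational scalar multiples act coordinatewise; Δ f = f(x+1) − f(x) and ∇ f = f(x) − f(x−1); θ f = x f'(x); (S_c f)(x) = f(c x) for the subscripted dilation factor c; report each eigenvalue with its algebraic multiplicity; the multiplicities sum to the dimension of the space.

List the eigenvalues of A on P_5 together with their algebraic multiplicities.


image of 1: 0
image of x: -(1/2)x - 1/2
image of x^2: (1/2)x^2 + (1/2)x + 1/4
image of x^3: -(3/8)x^3 - (3/8)x^2 - (3/8)x - 1/8
image of x^4: (1/4)x^4 + (1/4)x^3 + (3/8)x^2 + (1/4)x + 1/16
image of x^5: -(5/32)x^5 - (5/32)x^4 - (5/16)x^3 - (5/16)x^2 - (5/32)x - 1/32
the matrix is upper triangular; its diagonal is (0, -1/2, 1/2, -3/8, 1/4, -5/32)
for a triangular matrix the eigenvalues are the diagonal entries, with algebraic multiplicity their repetition count

λ = -1/2 (multiplicity 1), λ = -3/8 (multiplicity 1), λ = -5/32 (multiplicity 1), λ = 0 (multiplicity 1), λ = 1/4 (multiplicity 1), λ = 1/2 (multiplicity 1)


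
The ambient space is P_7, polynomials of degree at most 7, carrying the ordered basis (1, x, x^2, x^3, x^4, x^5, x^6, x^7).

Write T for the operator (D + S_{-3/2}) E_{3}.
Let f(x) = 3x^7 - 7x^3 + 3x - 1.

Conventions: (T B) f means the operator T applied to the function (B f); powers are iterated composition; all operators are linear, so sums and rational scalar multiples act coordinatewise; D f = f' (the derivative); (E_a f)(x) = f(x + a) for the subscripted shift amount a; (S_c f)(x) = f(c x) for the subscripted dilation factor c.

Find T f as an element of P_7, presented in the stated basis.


g(x) = -(6561/128)x^7 + (47271/64)x^6 - (125685/32)x^5 + (274995/16)x^4 - (69363/4)x^3 + (119595/2)x^2 + (15615/2)x + 21503

E_{3} f = 3x^7 + 63x^6 + 567x^5 + 2835x^4 + 8498x^3 + 15246x^2 + 15123x + 6380
D E_{3} f = 21x^6 + 378x^5 + 2835x^4 + 11340x^3 + 25494x^2 + 30492x + 15123
S_{-3/2} E_{3} f = -(6561/128)x^7 + (45927/64)x^6 - (137781/32)x^5 + (229635/16)x^4 - (114723/4)x^3 + (68607/2)x^2 - (45369/2)x + 6380
(D + S_{-3/2}) E_{3} f = -(6561/128)x^7 + (47271/64)x^6 - (125685/32)x^5 + (274995/16)x^4 - (69363/4)x^3 + (119595/2)x^2 + (15615/2)x + 21503


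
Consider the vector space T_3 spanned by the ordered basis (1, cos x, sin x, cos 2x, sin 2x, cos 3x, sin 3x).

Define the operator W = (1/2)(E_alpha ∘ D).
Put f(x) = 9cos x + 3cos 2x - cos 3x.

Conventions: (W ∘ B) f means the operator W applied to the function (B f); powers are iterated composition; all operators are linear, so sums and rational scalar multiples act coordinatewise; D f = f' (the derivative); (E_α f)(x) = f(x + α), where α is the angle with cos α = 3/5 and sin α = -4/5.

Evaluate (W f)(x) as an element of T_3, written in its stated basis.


the image equals g(x) = (18/5)cos x - (27/10)sin x + (72/25)cos 2x + (21/25)sin 2x - (66/125)cos 3x - (351/250)sin 3x

D f = -9sin x - 6sin 2x + 3sin 3x
E_alpha D f = (36/5)cos x - (27/5)sin x + (144/25)cos 2x + (42/25)sin 2x - (132/125)cos 3x - (351/125)sin 3x
((1/2)(E_alpha ∘ D)) f = (18/5)cos x - (27/10)sin x + (72/25)cos 2x + (21/25)sin 2x - (66/125)cos 3x - (351/250)sin 3x


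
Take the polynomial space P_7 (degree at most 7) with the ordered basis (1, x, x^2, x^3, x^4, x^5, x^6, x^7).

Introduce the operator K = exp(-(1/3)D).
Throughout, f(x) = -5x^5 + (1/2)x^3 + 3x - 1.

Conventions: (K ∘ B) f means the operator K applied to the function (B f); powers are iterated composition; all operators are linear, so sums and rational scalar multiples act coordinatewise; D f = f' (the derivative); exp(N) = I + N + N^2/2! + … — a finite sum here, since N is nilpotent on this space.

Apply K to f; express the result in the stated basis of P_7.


order-1 term: (25/3)x^4 - (1/2)x^2 - 1
order-2 term: -(50/9)x^3 + (1/6)x
order-3 term: (50/27)x^2 - 1/54
order-4 term: -(25/81)x
order-5 term: 5/243
the series for exp(-(1/3)D) f terminates at order 5
exp(-(1/3)D) f = -5x^5 + (25/3)x^4 - (91/18)x^3 + (73/54)x^2 + (463/162)x - 971/486

the result is g(x) = -5x^5 + (25/3)x^4 - (91/18)x^3 + (73/54)x^2 + (463/162)x - 971/486


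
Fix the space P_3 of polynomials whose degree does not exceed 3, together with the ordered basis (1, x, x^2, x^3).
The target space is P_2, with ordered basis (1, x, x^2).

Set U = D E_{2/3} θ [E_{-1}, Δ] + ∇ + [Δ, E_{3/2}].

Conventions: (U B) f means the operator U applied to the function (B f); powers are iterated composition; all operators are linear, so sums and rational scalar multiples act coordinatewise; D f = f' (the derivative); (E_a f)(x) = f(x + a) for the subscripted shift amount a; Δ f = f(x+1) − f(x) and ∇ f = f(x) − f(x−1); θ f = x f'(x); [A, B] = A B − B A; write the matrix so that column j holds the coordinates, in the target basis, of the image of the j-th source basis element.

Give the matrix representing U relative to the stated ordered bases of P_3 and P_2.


the matrix is [[0, 1, -1, 1]; [0, 0, 2, -3]; [0, 0, 0, 3]] (rows listed top to bottom)

image of 1: 0
image of x: 1
image of x^2: 2x - 1
image of x^3: 3x^2 - 3x + 1
each image's coordinates form column j of the matrix


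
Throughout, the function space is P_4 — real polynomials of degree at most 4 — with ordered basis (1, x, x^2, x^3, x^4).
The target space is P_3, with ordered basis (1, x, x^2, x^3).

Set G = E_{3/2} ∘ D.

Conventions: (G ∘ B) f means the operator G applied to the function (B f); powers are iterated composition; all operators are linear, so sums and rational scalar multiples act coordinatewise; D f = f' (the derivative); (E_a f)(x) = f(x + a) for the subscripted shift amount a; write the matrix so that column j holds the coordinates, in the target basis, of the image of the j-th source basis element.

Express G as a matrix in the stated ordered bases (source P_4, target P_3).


image of 1: 0
image of x: 1
image of x^2: 2x + 3
image of x^3: 3x^2 + 9x + 27/4
image of x^4: 4x^3 + 18x^2 + 27x + 27/2
each image's coordinates form column j of the matrix

the matrix is [[0, 1, 3, 27/4, 27/2]; [0, 0, 2, 9, 27]; [0, 0, 0, 3, 18]; [0, 0, 0, 0, 4]] (rows listed top to bottom)


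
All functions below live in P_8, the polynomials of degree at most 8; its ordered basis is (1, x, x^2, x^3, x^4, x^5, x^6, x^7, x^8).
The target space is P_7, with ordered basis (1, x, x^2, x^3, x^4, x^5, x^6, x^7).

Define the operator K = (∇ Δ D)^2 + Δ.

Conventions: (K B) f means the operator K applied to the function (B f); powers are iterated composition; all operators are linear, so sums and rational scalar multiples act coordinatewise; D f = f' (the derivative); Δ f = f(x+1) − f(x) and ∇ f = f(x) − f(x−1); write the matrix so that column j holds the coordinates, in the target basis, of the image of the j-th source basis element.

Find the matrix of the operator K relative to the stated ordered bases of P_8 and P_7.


image of 1: 0
image of x: 1
image of x^2: 2x + 1
image of x^3: 3x^2 + 3x + 1
image of x^4: 4x^3 + 6x^2 + 4x + 1
image of x^5: 5x^4 + 10x^3 + 10x^2 + 5x + 1
image of x^6: 6x^5 + 15x^4 + 20x^3 + 15x^2 + 6x + 721
image of x^7: 7x^6 + 21x^5 + 35x^4 + 35x^3 + 21x^2 + 5047x + 1
image of x^8: 8x^7 + 28x^6 + 56x^5 + 70x^4 + 56x^3 + 20188x^2 + 8x + 6721
each image's coordinates form column j of the matrix

the matrix is [[0, 1, 1, 1, 1, 1, 721, 1, 6721]; [0, 0, 2, 3, 4, 5, 6, 5047, 8]; [0, 0, 0, 3, 6, 10, 15, 21, 20188]; [0, 0, 0, 0, 4, 10, 20, 35, 56]; [0, 0, 0, 0, 0, 5, 15, 35, 70]; [0, 0, 0, 0, 0, 0, 6, 21, 56]; [0, 0, 0, 0, 0, 0, 0, 7, 28]; [0, 0, 0, 0, 0, 0, 0, 0, 8]] (rows listed top to bottom)


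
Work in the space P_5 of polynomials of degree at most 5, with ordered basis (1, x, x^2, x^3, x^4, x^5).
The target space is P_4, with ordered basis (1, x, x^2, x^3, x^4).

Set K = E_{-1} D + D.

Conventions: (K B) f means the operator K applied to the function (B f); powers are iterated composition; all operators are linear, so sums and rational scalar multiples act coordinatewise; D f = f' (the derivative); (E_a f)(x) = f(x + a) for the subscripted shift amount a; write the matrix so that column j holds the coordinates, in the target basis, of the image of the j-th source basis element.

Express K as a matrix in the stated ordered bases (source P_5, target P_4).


the matrix is [[0, 2, -2, 3, -4, 5]; [0, 0, 4, -6, 12, -20]; [0, 0, 0, 6, -12, 30]; [0, 0, 0, 0, 8, -20]; [0, 0, 0, 0, 0, 10]] (rows listed top to bottom)

image of 1: 0
image of x: 2
image of x^2: 4x - 2
image of x^3: 6x^2 - 6x + 3
image of x^4: 8x^3 - 12x^2 + 12x - 4
image of x^5: 10x^4 - 20x^3 + 30x^2 - 20x + 5
each image's coordinates form column j of the matrix


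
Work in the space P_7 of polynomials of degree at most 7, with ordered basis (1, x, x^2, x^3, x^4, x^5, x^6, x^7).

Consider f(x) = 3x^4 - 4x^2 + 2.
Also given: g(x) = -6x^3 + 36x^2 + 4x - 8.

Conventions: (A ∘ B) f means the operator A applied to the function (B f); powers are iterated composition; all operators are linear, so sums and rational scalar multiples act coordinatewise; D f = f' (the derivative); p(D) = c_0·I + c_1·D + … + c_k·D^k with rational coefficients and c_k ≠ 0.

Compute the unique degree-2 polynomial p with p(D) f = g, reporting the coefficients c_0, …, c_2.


c_0 = 0, c_1 = -1/2, c_2 = 1

D^0 f = 3x^4 - 4x^2 + 2
D^1 f = 12x^3 - 8x
D^2 f = 36x^2 - 8
matching coefficients of g against c_0 f + c_1 Df + … from the top degree down determines the c_i
solution: c_0 = 0, c_1 = -1/2, c_2 = 1


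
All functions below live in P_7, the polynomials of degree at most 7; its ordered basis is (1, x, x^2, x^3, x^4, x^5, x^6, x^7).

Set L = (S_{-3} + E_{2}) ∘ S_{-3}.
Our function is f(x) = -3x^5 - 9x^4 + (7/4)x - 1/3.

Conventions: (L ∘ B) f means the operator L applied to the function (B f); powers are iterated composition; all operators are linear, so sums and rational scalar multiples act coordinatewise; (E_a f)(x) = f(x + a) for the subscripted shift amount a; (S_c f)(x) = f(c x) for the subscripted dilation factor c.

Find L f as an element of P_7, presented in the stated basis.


S_{-3} f = 729x^5 - 729x^4 - (21/4)x - 1/3
S_{-3} S_{-3} f = -177147x^5 - 59049x^4 + (63/4)x - 1/3
E_{2} S_{-3} f = 729x^5 + 6561x^4 + 23328x^3 + 40824x^2 + (139947/4)x + 69919/6
(S_{-3} + E_{2}) S_{-3} f = -176418x^5 - 52488x^4 + 23328x^3 + 40824x^2 + (70005/2)x + 69917/6

g(x) = -176418x^5 - 52488x^4 + 23328x^3 + 40824x^2 + (70005/2)x + 69917/6


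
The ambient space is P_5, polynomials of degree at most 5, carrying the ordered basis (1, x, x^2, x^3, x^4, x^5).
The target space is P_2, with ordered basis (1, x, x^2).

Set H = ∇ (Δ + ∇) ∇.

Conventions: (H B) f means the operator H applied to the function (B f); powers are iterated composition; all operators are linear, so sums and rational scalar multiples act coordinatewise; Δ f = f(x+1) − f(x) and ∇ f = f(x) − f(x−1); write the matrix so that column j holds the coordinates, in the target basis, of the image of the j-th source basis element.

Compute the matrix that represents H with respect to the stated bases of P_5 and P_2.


image of 1: 0
image of x: 0
image of x^2: 0
image of x^3: 12
image of x^4: 48x - 48
image of x^5: 120x^2 - 240x + 180
each image's coordinates form column j of the matrix

the matrix is [[0, 0, 0, 12, -48, 180]; [0, 0, 0, 0, 48, -240]; [0, 0, 0, 0, 0, 120]] (rows listed top to bottom)


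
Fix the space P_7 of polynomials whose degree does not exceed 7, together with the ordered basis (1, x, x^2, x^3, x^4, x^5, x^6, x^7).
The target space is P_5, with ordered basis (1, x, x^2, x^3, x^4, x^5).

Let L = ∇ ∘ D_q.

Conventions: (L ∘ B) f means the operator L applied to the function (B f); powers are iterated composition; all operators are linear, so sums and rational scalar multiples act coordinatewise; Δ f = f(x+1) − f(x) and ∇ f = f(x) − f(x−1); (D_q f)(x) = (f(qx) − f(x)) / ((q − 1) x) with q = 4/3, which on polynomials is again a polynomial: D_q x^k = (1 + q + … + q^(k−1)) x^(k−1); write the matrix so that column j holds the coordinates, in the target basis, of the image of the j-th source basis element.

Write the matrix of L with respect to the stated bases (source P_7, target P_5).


image of 1: 0
image of x: 0
image of x^2: 7/3
image of x^3: (74/9)x - 37/9
image of x^4: (175/9)x^2 - (175/9)x + 175/27
image of x^5: (3124/81)x^3 - (1562/27)x^2 + (3124/81)x - 781/81
image of x^6: (16835/243)x^4 - (33670/243)x^3 + (33670/243)x^2 - (16835/243)x + 3367/243
image of x^7: (28394/243)x^5 - (70985/243)x^4 + (283940/729)x^3 - (70985/243)x^2 + (28394/243)x - 14197/729
each image's coordinates form column j of the matrix

the matrix is [[0, 0, 7/3, -37/9, 175/27, -781/81, 3367/243, -14197/729]; [0, 0, 0, 74/9, -175/9, 3124/81, -16835/243, 28394/243]; [0, 0, 0, 0, 175/9, -1562/27, 33670/243, -70985/243]; [0, 0, 0, 0, 0, 3124/81, -33670/243, 283940/729]; [0, 0, 0, 0, 0, 0, 16835/243, -70985/243]; [0, 0, 0, 0, 0, 0, 0, 28394/243]] (rows listed top to bottom)


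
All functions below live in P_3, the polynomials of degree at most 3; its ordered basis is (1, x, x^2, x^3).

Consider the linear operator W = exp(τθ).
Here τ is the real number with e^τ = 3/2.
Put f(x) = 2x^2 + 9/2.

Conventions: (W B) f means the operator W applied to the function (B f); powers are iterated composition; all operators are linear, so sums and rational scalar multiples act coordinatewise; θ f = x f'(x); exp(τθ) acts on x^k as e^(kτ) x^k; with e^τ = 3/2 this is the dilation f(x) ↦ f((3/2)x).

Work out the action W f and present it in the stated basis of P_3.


the image equals g(x) = (9/2)x^2 + 9/2

exp(τθ) x^k = e^(kτ) x^k; with e^τ = 3/2 this sends x^k to (3/2)^k x^k
x^2 ↦ 9/4 x^2
applying this coordinatewise to f: exp(τθ) f = (9/2)x^2 + 9/2


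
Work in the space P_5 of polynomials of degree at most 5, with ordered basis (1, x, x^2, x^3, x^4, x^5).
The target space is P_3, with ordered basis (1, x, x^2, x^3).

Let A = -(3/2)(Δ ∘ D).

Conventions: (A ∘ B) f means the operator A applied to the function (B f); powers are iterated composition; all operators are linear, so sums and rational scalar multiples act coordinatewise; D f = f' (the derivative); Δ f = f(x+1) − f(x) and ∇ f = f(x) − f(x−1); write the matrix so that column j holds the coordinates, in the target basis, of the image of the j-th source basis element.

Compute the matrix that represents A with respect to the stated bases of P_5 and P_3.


the matrix is [[0, 0, -3, -9/2, -6, -15/2]; [0, 0, 0, -9, -18, -30]; [0, 0, 0, 0, -18, -45]; [0, 0, 0, 0, 0, -30]] (rows listed top to bottom)

image of 1: 0
image of x: 0
image of x^2: -3
image of x^3: -9x - 9/2
image of x^4: -18x^2 - 18x - 6
image of x^5: -30x^3 - 45x^2 - 30x - 15/2
each image's coordinates form column j of the matrix


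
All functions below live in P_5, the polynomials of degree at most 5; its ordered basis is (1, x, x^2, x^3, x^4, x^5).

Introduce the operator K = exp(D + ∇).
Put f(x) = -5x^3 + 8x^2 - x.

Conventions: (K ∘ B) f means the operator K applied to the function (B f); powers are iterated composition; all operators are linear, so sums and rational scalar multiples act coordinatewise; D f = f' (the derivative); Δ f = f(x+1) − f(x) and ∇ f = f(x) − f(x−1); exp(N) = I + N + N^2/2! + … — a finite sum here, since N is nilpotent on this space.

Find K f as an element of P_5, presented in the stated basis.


g(x) = -5x^3 - 22x^2 - 14x + 7

order-1 term: -30x^2 + 47x - 15
order-2 term: -60x + 62
order-3 term: -40
the series for exp(D + ∇) f terminates at order 3
exp(D + ∇) f = -5x^3 - 22x^2 - 14x + 7


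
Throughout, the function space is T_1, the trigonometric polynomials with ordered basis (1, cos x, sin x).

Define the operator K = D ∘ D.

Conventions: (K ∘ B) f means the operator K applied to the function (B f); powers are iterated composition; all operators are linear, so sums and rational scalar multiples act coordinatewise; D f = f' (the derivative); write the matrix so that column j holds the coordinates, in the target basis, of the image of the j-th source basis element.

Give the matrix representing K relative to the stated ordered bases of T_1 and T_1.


image of 1: 0
image of cos x: -cos x
image of sin x: -sin x
each image's coordinates form column j of the matrix

the matrix is [[0, 0, 0]; [0, -1, 0]; [0, 0, -1]] (rows listed top to bottom)


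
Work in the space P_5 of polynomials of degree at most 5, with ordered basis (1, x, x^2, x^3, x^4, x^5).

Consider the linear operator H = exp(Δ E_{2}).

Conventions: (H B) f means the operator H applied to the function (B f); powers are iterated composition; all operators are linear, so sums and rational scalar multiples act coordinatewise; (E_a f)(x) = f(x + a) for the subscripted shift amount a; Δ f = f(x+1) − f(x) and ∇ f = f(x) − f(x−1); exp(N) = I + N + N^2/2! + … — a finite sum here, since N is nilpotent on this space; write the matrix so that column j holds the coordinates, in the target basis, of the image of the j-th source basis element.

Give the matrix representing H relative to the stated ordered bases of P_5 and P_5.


image of 1: 1
image of x: x + 1
image of x^2: x^2 + 2x + 6
image of x^3: x^3 + 3x^2 + 18x + 35
image of x^4: x^4 + 4x^3 + 36x^2 + 140x + 247
image of x^5: x^5 + 5x^4 + 60x^3 + 350x^2 + 1235x + 2102
each image's coordinates form column j of the matrix

the matrix is [[1, 1, 6, 35, 247, 2102]; [0, 1, 2, 18, 140, 1235]; [0, 0, 1, 3, 36, 350]; [0, 0, 0, 1, 4, 60]; [0, 0, 0, 0, 1, 5]; [0, 0, 0, 0, 0, 1]] (rows listed top to bottom)


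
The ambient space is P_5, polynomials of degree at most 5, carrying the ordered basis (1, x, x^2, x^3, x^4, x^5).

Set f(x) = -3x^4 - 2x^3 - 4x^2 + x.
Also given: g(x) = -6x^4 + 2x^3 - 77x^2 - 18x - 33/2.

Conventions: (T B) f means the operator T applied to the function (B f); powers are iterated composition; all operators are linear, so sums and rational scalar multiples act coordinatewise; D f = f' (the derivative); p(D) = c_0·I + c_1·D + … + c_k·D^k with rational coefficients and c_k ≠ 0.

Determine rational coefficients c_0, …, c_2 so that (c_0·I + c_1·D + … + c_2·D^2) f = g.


D^0 f = -3x^4 - 2x^3 - 4x^2 + x
D^1 f = -12x^3 - 6x^2 - 8x + 1
D^2 f = -36x^2 - 12x - 8
matching coefficients of g against c_0 f + c_1 Df + … from the top degree down determines the c_i
solution: c_0 = 2, c_1 = -1/2, c_2 = 2

c_0 = 2, c_1 = -1/2, c_2 = 2


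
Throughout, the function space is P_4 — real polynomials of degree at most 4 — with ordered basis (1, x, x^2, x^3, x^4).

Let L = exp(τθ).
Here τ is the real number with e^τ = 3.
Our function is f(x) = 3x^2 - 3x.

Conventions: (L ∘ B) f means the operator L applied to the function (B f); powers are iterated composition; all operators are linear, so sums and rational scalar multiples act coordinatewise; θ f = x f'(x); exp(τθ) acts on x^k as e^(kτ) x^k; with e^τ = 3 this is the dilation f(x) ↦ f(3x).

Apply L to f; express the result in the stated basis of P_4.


the result is g(x) = 27x^2 - 9x

exp(τθ) x^k = e^(kτ) x^k; with e^τ = 3 this sends x^k to 3^k x^k
x ↦ 3 x
x^2 ↦ 9 x^2
applying this coordinatewise to f: exp(τθ) f = 27x^2 - 9x


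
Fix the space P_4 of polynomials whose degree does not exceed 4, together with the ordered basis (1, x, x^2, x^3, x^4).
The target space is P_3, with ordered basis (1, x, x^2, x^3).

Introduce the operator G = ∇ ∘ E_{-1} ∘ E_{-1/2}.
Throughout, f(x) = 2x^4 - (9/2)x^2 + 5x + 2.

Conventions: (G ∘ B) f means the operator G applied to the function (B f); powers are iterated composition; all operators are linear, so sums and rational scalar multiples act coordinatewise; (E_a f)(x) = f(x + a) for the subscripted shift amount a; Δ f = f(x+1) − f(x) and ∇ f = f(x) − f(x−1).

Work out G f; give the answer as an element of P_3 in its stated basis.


the image equals g(x) = 8x^3 - 48x^2 + 89x - 45

E_{-1/2} f = 2x^4 - 4x^3 - (3/2)x^2 + (17/2)x - 3/2
E_{-1} E_{-1/2} f = 2x^4 - 12x^3 + (45/2)x^2 - (17/2)x - 11/2
∇ E_{-1} E_{-1/2} f = 8x^3 - 48x^2 + 89x - 45


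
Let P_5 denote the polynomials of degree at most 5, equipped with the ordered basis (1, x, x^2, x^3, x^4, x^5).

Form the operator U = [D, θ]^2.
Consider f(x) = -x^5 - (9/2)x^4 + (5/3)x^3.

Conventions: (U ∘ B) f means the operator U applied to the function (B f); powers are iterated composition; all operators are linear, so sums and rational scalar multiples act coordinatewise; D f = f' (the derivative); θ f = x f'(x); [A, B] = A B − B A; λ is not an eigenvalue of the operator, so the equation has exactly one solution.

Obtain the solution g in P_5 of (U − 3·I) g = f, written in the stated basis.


the result is g(x) = (1/3)x^5 + (3/2)x^4 + (5/3)x^3 + 6x^2 + (10/3)x + 4

write g with unknown coordinates in the stated basis and equate coefficients in (U − 3·I) g = f
solving from the highest basis element down gives g = (1/3)x^5 + (3/2)x^4 + (5/3)x^3 + 6x^2 + (10/3)x + 4
check: U g = (20/3)x^3 + 18x^2 + 10x + 12
so U g − 3·g = -x^5 - (9/2)x^4 + (5/3)x^3 = f ✓


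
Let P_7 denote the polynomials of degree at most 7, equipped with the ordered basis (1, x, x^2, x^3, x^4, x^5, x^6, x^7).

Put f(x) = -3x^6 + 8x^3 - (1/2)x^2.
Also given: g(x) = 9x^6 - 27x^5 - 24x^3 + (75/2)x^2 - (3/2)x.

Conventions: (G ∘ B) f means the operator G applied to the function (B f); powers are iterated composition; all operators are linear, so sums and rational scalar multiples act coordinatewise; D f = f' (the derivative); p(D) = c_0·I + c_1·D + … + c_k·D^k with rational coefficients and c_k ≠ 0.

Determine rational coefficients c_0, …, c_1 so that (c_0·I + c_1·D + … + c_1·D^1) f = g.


D^0 f = -3x^6 + 8x^3 - (1/2)x^2
D^1 f = -18x^5 + 24x^2 - x
matching coefficients of g against c_0 f + c_1 Df + … from the top degree down determines the c_i
solution: c_0 = -3, c_1 = 3/2

p(D) = -3·I + (3/2)·D, i.e. c_0 = -3, c_1 = 3/2


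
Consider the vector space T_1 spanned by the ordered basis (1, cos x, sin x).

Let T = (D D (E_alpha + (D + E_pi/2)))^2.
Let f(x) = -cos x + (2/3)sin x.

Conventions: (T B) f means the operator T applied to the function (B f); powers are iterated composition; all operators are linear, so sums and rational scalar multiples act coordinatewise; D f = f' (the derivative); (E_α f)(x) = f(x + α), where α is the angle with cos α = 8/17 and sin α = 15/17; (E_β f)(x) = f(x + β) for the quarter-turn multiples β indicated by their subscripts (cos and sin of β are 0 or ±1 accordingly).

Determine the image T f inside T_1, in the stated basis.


the result is g(x) = (8579/867)cos x - (774/289)sin x

E_alpha f = (2/17)cos x + (61/51)sin x
D f = (2/3)cos x + sin x
E_pi/2 f = (2/3)cos x + sin x
(D + E_pi/2) f = (4/3)cos x + 2sin x
(E_alpha + (D + E_pi/2)) f = (74/51)cos x + (163/51)sin x
D (E_alpha + (D + E_pi/2)) f = (163/51)cos x - (74/51)sin x
D D (E_alpha + (D + E_pi/2)) f = -(74/51)cos x - (163/51)sin x
E_alpha (D D (E_alpha + (D + E_pi/2))) f = -(3037/867)cos x - (194/867)sin x
D (D D (E_alpha + (D + E_pi/2))) f = -(163/51)cos x + (74/51)sin x
E_pi/2 (D D (E_alpha + (D + E_pi/2))) f = -(163/51)cos x + (74/51)sin x
(D + E_pi/2) (D D (E_alpha + (D + E_pi/2))) f = -(326/51)cos x + (148/51)sin x
(E_alpha + (D + E_pi/2)) (D D (E_alpha + (D + E_pi/2))) f = -(8579/867)cos x + (774/289)sin x
D (E_alpha + (D + E_pi/2)) (D D (E_alpha + (D + E_pi/2))) f = (774/289)cos x + (8579/867)sin x
D D (E_alpha + (D + E_pi/2)) (D D (E_alpha + (D + E_pi/2))) f = (8579/867)cos x - (774/289)sin x


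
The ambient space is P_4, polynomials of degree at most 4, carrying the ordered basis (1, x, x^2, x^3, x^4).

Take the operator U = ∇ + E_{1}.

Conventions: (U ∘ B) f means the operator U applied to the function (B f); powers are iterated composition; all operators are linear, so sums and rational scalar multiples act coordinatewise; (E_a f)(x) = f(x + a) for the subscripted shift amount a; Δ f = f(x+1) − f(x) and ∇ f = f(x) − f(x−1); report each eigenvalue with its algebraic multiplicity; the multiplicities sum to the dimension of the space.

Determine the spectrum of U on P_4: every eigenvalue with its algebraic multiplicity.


image of 1: 1
image of x: x + 2
image of x^2: x^2 + 4x
image of x^3: x^3 + 6x^2 + 2
image of x^4: x^4 + 8x^3 + 8x
the matrix is upper triangular; its diagonal is (1, 1, 1, 1, 1)
for a triangular matrix the eigenvalues are the diagonal entries, with algebraic multiplicity their repetition count

λ = 1 (multiplicity 5)


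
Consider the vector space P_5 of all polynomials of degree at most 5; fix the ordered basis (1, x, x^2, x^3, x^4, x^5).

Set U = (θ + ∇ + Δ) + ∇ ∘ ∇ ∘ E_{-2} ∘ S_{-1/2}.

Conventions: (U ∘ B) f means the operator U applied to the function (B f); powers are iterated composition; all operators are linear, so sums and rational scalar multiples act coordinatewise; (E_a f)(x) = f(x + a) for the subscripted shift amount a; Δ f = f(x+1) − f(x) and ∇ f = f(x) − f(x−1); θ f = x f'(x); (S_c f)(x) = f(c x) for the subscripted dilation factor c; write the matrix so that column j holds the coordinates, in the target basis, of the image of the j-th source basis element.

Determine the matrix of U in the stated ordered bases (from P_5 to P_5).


the matrix is [[0, 2, 1/2, 17/4, 55/8, 317/16]; [0, 1, 4, -3/4, 7/2, -275/16]; [0, 0, 2, 6, 3/4, 205/8]; [0, 0, 0, 3, 8, -5/8]; [0, 0, 0, 0, 4, 10]; [0, 0, 0, 0, 0, 5]] (rows listed top to bottom)

image of 1: 0
image of x: x + 2
image of x^2: 2x^2 + 4x + 1/2
image of x^3: 3x^3 + 6x^2 - (3/4)x + 17/4
image of x^4: 4x^4 + 8x^3 + (3/4)x^2 + (7/2)x + 55/8
image of x^5: 5x^5 + 10x^4 - (5/8)x^3 + (205/8)x^2 - (275/16)x + 317/16
each image's coordinates form column j of the matrix


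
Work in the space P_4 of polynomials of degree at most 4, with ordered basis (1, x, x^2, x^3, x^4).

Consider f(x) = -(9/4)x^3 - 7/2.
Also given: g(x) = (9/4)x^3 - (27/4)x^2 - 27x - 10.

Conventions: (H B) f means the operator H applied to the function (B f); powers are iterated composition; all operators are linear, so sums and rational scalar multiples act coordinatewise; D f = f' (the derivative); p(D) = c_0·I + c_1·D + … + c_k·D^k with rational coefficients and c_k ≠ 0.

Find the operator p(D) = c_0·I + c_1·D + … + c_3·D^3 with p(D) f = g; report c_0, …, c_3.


D^0 f = -(9/4)x^3 - 7/2
D^1 f = -(27/4)x^2
D^2 f = -(27/2)x
D^3 f = -27/2
matching coefficients of g against c_0 f + c_1 Df + … from the top degree down determines the c_i
solution: c_0 = -1, c_1 = 1, c_2 = 2, c_3 = 1

p(D) = -I + D + 2·D^2 + D^3, i.e. c_0 = -1, c_1 = 1, c_2 = 2, c_3 = 1


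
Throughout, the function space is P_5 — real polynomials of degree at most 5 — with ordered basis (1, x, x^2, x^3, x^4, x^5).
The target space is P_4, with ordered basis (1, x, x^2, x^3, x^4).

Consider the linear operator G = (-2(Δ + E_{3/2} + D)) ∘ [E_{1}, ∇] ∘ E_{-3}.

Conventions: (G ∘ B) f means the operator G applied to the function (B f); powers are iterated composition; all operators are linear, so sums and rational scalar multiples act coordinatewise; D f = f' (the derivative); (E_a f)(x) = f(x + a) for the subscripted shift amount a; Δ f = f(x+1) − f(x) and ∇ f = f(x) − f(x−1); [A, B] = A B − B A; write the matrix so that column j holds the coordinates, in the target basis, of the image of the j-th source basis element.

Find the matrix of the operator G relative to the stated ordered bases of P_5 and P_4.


image of 1: 0
image of x: 0
image of x^2: 0
image of x^3: 0
image of x^4: 0
image of x^5: 0
each image's coordinates form column j of the matrix

the matrix is [[0, 0, 0, 0, 0, 0]; [0, 0, 0, 0, 0, 0]; [0, 0, 0, 0, 0, 0]; [0, 0, 0, 0, 0, 0]; [0, 0, 0, 0, 0, 0]] (rows listed top to bottom)


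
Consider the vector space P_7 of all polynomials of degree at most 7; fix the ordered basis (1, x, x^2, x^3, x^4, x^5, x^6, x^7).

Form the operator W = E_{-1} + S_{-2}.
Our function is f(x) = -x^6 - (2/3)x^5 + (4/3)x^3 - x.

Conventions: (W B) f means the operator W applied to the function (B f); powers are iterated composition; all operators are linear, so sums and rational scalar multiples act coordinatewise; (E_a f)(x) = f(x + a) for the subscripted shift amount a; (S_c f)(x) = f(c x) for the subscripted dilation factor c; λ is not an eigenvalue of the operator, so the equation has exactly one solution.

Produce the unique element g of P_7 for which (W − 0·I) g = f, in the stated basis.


g(x) = -(1/65)x^6 + (148/6045)x^5 + (427/20553)x^4 - (17756/143871)x^3 - (2777/719355)x^2 + (184417/239785)x + 240491/719355

write g with unknown coordinates in the stated basis and equate coefficients in (W − 0·I) g = f
solving from the highest basis element down gives g = -(1/65)x^6 + (148/6045)x^5 + (427/20553)x^4 - (17756/143871)x^3 - (2777/719355)x^2 + (184417/239785)x + 240491/719355
check: W g = -x^6 - (2/3)x^5 + (4/3)x^3 - x
so W g − 0·g = -x^6 - (2/3)x^5 + (4/3)x^3 - x = f ✓


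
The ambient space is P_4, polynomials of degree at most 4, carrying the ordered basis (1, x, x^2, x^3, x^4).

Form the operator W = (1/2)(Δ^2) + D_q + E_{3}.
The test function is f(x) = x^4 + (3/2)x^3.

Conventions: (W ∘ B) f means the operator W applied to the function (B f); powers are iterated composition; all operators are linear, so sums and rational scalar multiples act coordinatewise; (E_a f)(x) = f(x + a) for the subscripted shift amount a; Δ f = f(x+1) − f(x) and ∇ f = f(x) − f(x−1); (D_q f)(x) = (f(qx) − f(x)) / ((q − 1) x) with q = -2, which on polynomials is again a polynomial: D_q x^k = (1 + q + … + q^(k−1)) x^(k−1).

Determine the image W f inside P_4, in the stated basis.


Δ f = 4x^3 + (21/2)x^2 + (17/2)x + 5/2
Δ Δ f = 12x^2 + 33x + 23
((1/2)(Δ^2)) f = 6x^2 + (33/2)x + 23/2
D_q f = -5x^3 + (9/2)x^2
E_{3} f = x^4 + (27/2)x^3 + (135/2)x^2 + (297/2)x + 243/2
((1/2)(Δ^2) + D_q + E_{3}) f = x^4 + (17/2)x^3 + 78x^2 + 165x + 133

g(x) = x^4 + (17/2)x^3 + 78x^2 + 165x + 133


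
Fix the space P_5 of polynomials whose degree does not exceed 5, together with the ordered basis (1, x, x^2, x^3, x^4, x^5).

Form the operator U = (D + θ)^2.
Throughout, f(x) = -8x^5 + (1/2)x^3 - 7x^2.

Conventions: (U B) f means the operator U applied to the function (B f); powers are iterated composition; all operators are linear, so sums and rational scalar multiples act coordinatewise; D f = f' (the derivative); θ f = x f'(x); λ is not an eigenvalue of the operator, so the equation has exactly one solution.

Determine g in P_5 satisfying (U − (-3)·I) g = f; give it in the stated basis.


write g with unknown coordinates in the stated basis and equate coefficients in (U − (-3)·I) g = f
solving from the highest basis element down gives g = -(2/7)x^5 + (90/133)x^4 - (1129/1064)x^3 + (121/1064)x^2 + (27/19)x - 877/1596
check: U g = -(50/7)x^5 - (270/133)x^4 + (3919/1064)x^3 - (7811/1064)x^2 - (81/19)x + 877/532
so U g − (-3)·g = -8x^5 + (1/2)x^3 - 7x^2 = f ✓

the image equals g(x) = -(2/7)x^5 + (90/133)x^4 - (1129/1064)x^3 + (121/1064)x^2 + (27/19)x - 877/1596


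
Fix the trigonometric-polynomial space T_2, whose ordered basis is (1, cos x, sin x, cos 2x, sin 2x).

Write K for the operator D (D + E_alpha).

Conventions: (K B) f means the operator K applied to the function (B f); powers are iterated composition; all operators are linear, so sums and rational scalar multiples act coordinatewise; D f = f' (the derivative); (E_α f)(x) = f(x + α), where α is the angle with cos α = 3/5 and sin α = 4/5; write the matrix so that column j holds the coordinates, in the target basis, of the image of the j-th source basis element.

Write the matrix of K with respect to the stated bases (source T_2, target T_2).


the matrix is [[0, 0, 0, 0, 0]; [0, -9/5, 3/5, 0, 0]; [0, -3/5, -9/5, 0, 0]; [0, 0, 0, -148/25, -14/25]; [0, 0, 0, 14/25, -148/25]] (rows listed top to bottom)

image of 1: 0
image of cos x: -(9/5)cos x - (3/5)sin x
image of sin x: (3/5)cos x - (9/5)sin x
image of cos 2x: -(148/25)cos 2x + (14/25)sin 2x
image of sin 2x: -(14/25)cos 2x - (148/25)sin 2x
each image's coordinates form column j of the matrix


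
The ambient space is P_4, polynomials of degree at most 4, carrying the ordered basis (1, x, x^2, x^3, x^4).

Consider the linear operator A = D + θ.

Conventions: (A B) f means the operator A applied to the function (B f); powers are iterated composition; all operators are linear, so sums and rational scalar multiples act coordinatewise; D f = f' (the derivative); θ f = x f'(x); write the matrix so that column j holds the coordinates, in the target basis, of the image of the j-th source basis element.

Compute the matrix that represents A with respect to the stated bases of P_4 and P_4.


image of 1: 0
image of x: x + 1
image of x^2: 2x^2 + 2x
image of x^3: 3x^3 + 3x^2
image of x^4: 4x^4 + 4x^3
each image's coordinates form column j of the matrix

the matrix is [[0, 1, 0, 0, 0]; [0, 1, 2, 0, 0]; [0, 0, 2, 3, 0]; [0, 0, 0, 3, 4]; [0, 0, 0, 0, 4]] (rows listed top to bottom)


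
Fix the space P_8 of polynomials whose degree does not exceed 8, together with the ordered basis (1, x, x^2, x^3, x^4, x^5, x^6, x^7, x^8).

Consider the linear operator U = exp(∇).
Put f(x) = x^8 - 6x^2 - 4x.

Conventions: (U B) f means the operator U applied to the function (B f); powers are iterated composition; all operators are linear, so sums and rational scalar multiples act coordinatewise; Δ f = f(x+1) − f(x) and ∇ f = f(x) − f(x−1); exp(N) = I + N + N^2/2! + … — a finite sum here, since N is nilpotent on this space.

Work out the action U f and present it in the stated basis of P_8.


order-1 term: 8x^7 - 28x^6 + 56x^5 - 70x^4 + 56x^3 - 28x^2 - 4x + 1
order-2 term: 28x^6 - 168x^5 + 490x^4 - 840x^3 + 868x^2 - 504x + 121
order-3 term: 56x^5 - 420x^4 + 1400x^3 - 2520x^2 + 2408x - 966
order-4 term: 70x^4 - 560x^3 + 1820x^2 - 2800x + 1701
order-5 term: 56x^3 - 420x^2 + 1120x - 1050
order-6 term: 28x^2 - 168x + 266
order-7 term: 8x - 28
order-8 term: 1
the series for exp(∇) f terminates at order 8
exp(∇) f = x^8 + 8x^7 - 56x^5 + 70x^4 + 112x^3 - 258x^2 + 56x + 46

the result is g(x) = x^8 + 8x^7 - 56x^5 + 70x^4 + 112x^3 - 258x^2 + 56x + 46
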